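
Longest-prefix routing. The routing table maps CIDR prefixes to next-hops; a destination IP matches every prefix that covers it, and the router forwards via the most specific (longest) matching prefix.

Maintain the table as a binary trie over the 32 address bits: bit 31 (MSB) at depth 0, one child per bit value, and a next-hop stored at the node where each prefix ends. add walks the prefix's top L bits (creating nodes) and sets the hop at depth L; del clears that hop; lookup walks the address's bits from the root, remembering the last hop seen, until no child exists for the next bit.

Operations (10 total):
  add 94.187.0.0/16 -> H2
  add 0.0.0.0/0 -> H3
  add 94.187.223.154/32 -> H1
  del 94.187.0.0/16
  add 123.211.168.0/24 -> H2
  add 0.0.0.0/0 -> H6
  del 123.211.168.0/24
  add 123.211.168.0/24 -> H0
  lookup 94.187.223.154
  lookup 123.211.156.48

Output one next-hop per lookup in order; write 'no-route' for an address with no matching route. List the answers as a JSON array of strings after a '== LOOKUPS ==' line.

Apply in order:
  + 94.187.0.0/16 (H2) depth=16
  + 0.0.0.0/0 (H3) depth=0
  + 94.187.223.154/32 (H1) depth=32
  - 94.187.0.0/16 clear@16
  + 123.211.168.0/24 (H2) depth=24
  + 0.0.0.0/0 (H6) depth=0
  - 123.211.168.0/24 clear@24
  + 123.211.168.0/24 (H0) depth=24
  Q 94.187.223.154: descend 01011110101110111101111110011010 ; hops seen [H6,H1] ; pick H1
  Q 123.211.156.48: descend 011110111101001110 ; hops seen [H6] ; pick H6

== LOOKUPS ==
["H1","H6"]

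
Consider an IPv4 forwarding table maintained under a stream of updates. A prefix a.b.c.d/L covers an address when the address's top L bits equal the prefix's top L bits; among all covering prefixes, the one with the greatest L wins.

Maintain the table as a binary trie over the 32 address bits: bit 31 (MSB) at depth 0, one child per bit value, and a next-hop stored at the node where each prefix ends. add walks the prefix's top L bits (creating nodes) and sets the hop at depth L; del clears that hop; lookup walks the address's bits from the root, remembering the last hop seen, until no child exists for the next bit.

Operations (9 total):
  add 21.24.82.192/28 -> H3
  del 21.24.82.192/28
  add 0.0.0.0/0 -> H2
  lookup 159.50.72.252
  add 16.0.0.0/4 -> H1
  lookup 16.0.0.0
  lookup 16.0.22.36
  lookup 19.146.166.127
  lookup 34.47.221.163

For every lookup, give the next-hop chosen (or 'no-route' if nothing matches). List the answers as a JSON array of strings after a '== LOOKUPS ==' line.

Apply in order:
  add 21.24.82.192/28 -> H3 at depth 28
  del 21.24.82.192/28 (clear depth 28)
  add 0.0.0.0/0 -> H2 at depth 0
  Q 159.50.72.252: descend ε ; hops seen [H2] ; pick H2
  add 16.0.0.0/4 -> H1 at depth 4
  Q 16.0.0.0: descend 00010 ; hops seen [H2,H1] ; pick H1
  Q 16.0.22.36: descend 00010 ; hops seen [H2,H1] ; pick H1
  Q 19.146.166.127: descend 00010 ; hops seen [H2,H1] ; pick H1
  Q 34.47.221.163: descend 00 ; hops seen [H2] ; pick H2

== LOOKUPS ==
["H2","H1","H1","H1","H2"]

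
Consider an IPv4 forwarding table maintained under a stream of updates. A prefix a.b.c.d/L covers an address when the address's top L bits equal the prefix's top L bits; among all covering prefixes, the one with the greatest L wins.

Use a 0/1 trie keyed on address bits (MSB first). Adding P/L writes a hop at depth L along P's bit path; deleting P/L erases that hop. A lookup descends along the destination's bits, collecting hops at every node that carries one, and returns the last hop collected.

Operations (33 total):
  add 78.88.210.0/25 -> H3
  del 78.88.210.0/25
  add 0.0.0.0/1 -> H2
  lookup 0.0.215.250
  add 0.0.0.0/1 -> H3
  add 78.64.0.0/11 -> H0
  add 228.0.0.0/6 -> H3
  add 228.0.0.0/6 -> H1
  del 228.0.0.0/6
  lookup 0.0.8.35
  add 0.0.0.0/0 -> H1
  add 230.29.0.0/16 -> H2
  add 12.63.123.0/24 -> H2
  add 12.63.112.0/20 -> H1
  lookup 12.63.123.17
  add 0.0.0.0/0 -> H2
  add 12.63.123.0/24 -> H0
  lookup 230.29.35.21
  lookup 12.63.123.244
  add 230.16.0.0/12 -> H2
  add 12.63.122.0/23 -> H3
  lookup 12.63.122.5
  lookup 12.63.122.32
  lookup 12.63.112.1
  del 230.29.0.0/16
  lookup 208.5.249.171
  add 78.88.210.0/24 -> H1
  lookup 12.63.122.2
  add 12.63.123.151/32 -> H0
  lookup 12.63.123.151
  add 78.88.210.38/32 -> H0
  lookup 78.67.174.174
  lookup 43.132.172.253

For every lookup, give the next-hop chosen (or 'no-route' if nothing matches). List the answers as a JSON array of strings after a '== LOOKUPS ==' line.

Trace:
  add 78.88.210.0/25 -> H3 at depth 25
  del 78.88.210.0/25 (clear depth 25)
  add 0.0.0.0/1 -> H2 at depth 1
  lookup 0.0.215.250: bits 0 walk d0:-→d1:H2 -> H2
  add 0.0.0.0/1 -> H3 at depth 1
  add 78.64.0.0/11 -> H0 at depth 11
  add 228.0.0.0/6 -> H3 at depth 6
  add 228.0.0.0/6 -> H1 at depth 6
  del 228.0.0.0/6 (clear depth 6)
  lookup 0.0.8.35: bits 0 walk d0:-→d1:H3 -> H3
  add 0.0.0.0/0 -> H1 at depth 0
  add 230.29.0.0/16 -> H2 at depth 16
  add 12.63.123.0/24 -> H2 at depth 24
  add 12.63.112.0/20 -> H1 at depth 20
  lookup 12.63.123.17: bits 000011000011111101111011 walk d0:H1→d1:H3→d2:-→d3:-→d4:-→d5:-→d6:-→d7:-→d8:-→d9:-→d10:-→d11:-→d12:-→d13:-→d14:-→d15:-→d16:-→d17:-→d18:-→d19:-→d20:H1→d21:-→d22:-→d23:-→d24:H2 -> H2
  add 0.0.0.0/0 -> H2 at depth 0
  add 12.63.123.0/24 -> H0 at depth 24
  lookup 230.29.35.21: bits 1110011000011101 walk d0:H2→d1:-→d2:-→d3:-→d4:-→d5:-→d6:-→d7:-→d8:-→d9:-→d10:-→d11:-→d12:-→d13:-→d14:-→d15:-→d16:H2 -> H2
  lookup 12.63.123.244: bits 000011000011111101111011 walk d0:H2→d1:H3→d2:-→d3:-→d4:-→d5:-→d6:-→d7:-→d8:-→d9:-→d10:-→d11:-→d12:-→d13:-→d14:-→d15:-→d16:-→d17:-→d18:-→d19:-→d20:H1→d21:-→d22:-→d23:-→d24:H0 -> H0
  add 230.16.0.0/12 -> H2 at depth 12
  add 12.63.122.0/23 -> H3 at depth 23
  lookup 12.63.122.5: bits 00001100001111110111101 walk d0:H2→d1:H3→d2:-→d3:-→d4:-→d5:-→d6:-→d7:-→d8:-→d9:-→d10:-→d11:-→d12:-→d13:-→d14:-→d15:-→d16:-→d17:-→d18:-→d19:-→d20:H1→d21:-→d22:-→d23:H3 -> H3
  lookup 12.63.122.32: bits 00001100001111110111101 walk d0:H2→d1:H3→d2:-→d3:-→d4:-→d5:-→d6:-→d7:-→d8:-→d9:-→d10:-→d11:-→d12:-→d13:-→d14:-→d15:-→d16:-→d17:-→d18:-→d19:-→d20:H1→d21:-→d22:-→d23:H3 -> H3
  lookup 12.63.112.1: bits 00001100001111110111 walk d0:H2→d1:H3→d2:-→d3:-→d4:-→d5:-→d6:-→d7:-→d8:-→d9:-→d10:-→d11:-→d12:-→d13:-→d14:-→d15:-→d16:-→d17:-→d18:-→d19:-→d20:H1 -> H1
  del 230.29.0.0/16 (clear depth 16)
  lookup 208.5.249.171: bits 11 walk d0:H2→d1:-→d2:- -> H2
  add 78.88.210.0/24 -> H1 at depth 24
  lookup 12.63.122.2: bits 00001100001111110111101 walk d0:H2→d1:H3→d2:-→d3:-→d4:-→d5:-→d6:-→d7:-→d8:-→d9:-→d10:-→d11:-→d12:-→d13:-→d14:-→d15:-→d16:-→d17:-→d18:-→d19:-→d20:H1→d21:-→d22:-→d23:H3 -> H3
  add 12.63.123.151/32 -> H0 at depth 32
  lookup 12.63.123.151: bits 00001100001111110111101110010111 walk d0:H2→d1:H3→d2:-→d3:-→d4:-→d5:-→d6:-→d7:-→d8:-→d9:-→d10:-→d11:-→d12:-→d13:-→d14:-→d15:-→d16:-→d17:-→d18:-→d19:-→d20:H1→d21:-→d22:-→d23:H3→d24:H0→d25:-→d26:-→d27:-→d28:-→d29:-→d30:-→d31:-→d32:H0 -> H0
  add 78.88.210.38/32 -> H0 at depth 32
  lookup 78.67.174.174: bits 01001110010 walk d0:H2→d1:H3→d2:-→d3:-→d4:-→d5:-→d6:-→d7:-→d8:-→d9:-→d10:-→d11:H0 -> H0
  lookup 43.132.172.253: bits 00 walk d0:H2→d1:H3→d2:- -> H3

== LOOKUPS ==
["H2","H3","H2","H2","H0","H3","H3","H1","H2","H3","H0","H0","H3"]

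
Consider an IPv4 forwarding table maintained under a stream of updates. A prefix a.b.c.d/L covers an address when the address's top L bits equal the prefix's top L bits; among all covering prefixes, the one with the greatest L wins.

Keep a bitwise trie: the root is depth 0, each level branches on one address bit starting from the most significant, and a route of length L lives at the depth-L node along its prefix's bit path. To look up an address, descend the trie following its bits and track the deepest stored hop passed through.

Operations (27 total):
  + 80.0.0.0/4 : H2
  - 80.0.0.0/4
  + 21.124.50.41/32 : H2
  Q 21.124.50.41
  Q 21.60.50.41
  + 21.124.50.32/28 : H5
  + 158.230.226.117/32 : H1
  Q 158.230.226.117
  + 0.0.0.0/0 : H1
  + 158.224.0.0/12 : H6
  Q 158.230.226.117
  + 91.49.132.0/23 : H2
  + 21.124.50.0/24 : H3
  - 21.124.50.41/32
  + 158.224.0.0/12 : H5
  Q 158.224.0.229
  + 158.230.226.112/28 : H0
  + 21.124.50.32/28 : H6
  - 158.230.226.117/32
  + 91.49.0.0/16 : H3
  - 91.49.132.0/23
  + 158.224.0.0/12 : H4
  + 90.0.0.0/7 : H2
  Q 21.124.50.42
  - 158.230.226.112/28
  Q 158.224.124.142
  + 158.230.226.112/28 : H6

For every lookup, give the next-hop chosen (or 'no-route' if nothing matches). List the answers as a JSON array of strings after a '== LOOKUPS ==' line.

Trace:
  add 80.0.0.0/4 -> H2 at depth 4
  del 80.0.0.0/4 (clear depth 4)
  add 21.124.50.41/32 -> H2 at depth 32
  lookup 21.124.50.41: bits 00010101011111000011001000101001 walk d0:-→d1:-→d2:-→d3:-→d4:-→d5:-→d6:-→d7:-→d8:-→d9:-→d10:-→d11:-→d12:-→d13:-→d14:-→d15:-→d16:-→d17:-→d18:-→d19:-→d20:-→d21:-→d22:-→d23:-→d24:-→d25:-→d26:-→d27:-→d28:-→d29:-→d30:-→d31:-→d32:H2 -> H2
  lookup 21.60.50.41: bits 000101010 walk d0:-→d1:-→d2:-→d3:-→d4:-→d5:-→d6:-→d7:-→d8:-→d9:- -> no-route
  add 21.124.50.32/28 -> H5 at depth 28
  add 158.230.226.117/32 -> H1 at depth 32
  lookup 158.230.226.117: bits 10011110111001101110001001110101 walk d0:-→d1:-→d2:-→d3:-→d4:-→d5:-→d6:-→d7:-→d8:-→d9:-→d10:-→d11:-→d12:-→d13:-→d14:-→d15:-→d16:-→d17:-→d18:-→d19:-→d20:-→d21:-→d22:-→d23:-→d24:-→d25:-→d26:-→d27:-→d28:-→d29:-→d30:-→d31:-→d32:H1 -> H1
  add 0.0.0.0/0 -> H1 at depth 0
  add 158.224.0.0/12 -> H6 at depth 12
  lookup 158.230.226.117: bits 10011110111001101110001001110101 walk d0:H1→d1:-→d2:-→d3:-→d4:-→d5:-→d6:-→d7:-→d8:-→d9:-→d10:-→d11:-→d12:H6→d13:-→d14:-→d15:-→d16:-→d17:-→d18:-→d19:-→d20:-→d21:-→d22:-→d23:-→d24:-→d25:-→d26:-→d27:-→d28:-→d29:-→d30:-→d31:-→d32:H1 -> H1
  add 91.49.132.0/23 -> H2 at depth 23
  add 21.124.50.0/24 -> H3 at depth 24
  del 21.124.50.41/32 (clear depth 32)
  add 158.224.0.0/12 -> H5 at depth 12
  lookup 158.224.0.229: bits 1001111011100 walk d0:H1→d1:-→d2:-→d3:-→d4:-→d5:-→d6:-→d7:-→d8:-→d9:-→d10:-→d11:-→d12:H5→d13:- -> H5
  add 158.230.226.112/28 -> H0 at depth 28
  add 21.124.50.32/28 -> H6 at depth 28
  del 158.230.226.117/32 (clear depth 32)
  add 91.49.0.0/16 -> H3 at depth 16
  del 91.49.132.0/23 (clear depth 23)
  add 158.224.0.0/12 -> H4 at depth 12
  add 90.0.0.0/7 -> H2 at depth 7
  lookup 21.124.50.42: bits 000101010111110000110010001010 walk d0:H1→d1:-→d2:-→d3:-→d4:-→d5:-→d6:-→d7:-→d8:-→d9:-→d10:-→d11:-→d12:-→d13:-→d14:-→d15:-→d16:-→d17:-→d18:-→d19:-→d20:-→d21:-→d22:-→d23:-→d24:H3→d25:-→d26:-→d27:-→d28:H6→d29:-→d30:- -> H6
  del 158.230.226.112/28 (clear depth 28)
  lookup 158.224.124.142: bits 1001111011100 walk d0:H1→d1:-→d2:-→d3:-→d4:-→d5:-→d6:-→d7:-→d8:-→d9:-→d10:-→d11:-→d12:H4→d13:- -> H4
  add 158.230.226.112/28 -> H6 at depth 28

== LOOKUPS ==
["H2","no-route","H1","H1","H5","H6","H4"]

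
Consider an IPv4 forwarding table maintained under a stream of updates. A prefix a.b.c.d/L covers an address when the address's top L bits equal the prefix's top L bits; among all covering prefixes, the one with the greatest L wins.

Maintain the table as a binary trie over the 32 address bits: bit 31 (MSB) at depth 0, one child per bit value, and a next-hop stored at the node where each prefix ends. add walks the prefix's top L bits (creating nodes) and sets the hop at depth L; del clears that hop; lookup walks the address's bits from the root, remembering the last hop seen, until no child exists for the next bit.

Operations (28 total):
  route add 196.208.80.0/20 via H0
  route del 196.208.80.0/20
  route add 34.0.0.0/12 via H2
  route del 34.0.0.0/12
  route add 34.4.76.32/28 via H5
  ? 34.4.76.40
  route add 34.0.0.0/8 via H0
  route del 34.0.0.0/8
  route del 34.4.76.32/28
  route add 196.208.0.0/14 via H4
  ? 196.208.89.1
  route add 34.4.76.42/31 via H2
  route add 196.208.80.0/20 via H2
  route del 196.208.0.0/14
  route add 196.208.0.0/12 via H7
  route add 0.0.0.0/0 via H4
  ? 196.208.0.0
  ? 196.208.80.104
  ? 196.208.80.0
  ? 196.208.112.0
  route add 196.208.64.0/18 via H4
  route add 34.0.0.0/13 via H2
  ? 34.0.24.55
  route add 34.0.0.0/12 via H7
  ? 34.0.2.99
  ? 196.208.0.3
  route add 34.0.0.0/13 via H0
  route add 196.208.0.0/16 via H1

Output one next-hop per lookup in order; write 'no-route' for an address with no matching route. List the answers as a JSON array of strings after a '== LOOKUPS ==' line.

Apply in order:
  + 196.208.80.0/20 (H0) depth=20
  - 196.208.80.0/20 clear@20
  + 34.0.0.0/12 (H2) depth=12
  - 34.0.0.0/12 clear@12
  + 34.4.76.32/28 (H5) depth=28
  Q 34.4.76.40: descend 0010001000000100010011000010 ; hops seen [H5] ; pick H5
  + 34.0.0.0/8 (H0) depth=8
  - 34.0.0.0/8 clear@8
  - 34.4.76.32/28 clear@28
  + 196.208.0.0/14 (H4) depth=14
  Q 196.208.89.1: descend 11000100110100000101 ; hops seen [H4] ; pick H4
  + 34.4.76.42/31 (H2) depth=31
  + 196.208.80.0/20 (H2) depth=20
  - 196.208.0.0/14 clear@14
  + 196.208.0.0/12 (H7) depth=12
  + 0.0.0.0/0 (H4) depth=0
  Q 196.208.0.0: descend 11000100110100000 ; hops seen [H4,H7] ; pick H7
  Q 196.208.80.104: descend 11000100110100000101 ; hops seen [H4,H7,H2] ; pick H2
  Q 196.208.80.0: descend 11000100110100000101 ; hops seen [H4,H7,H2] ; pick H2
  Q 196.208.112.0: descend 110001001101000001 ; hops seen [H4,H7] ; pick H7
  + 196.208.64.0/18 (H4) depth=18
  + 34.0.0.0/13 (H2) depth=13
  Q 34.0.24.55: descend 0010001000000 ; hops seen [H4,H2] ; pick H2
  + 34.0.0.0/12 (H7) depth=12
  Q 34.0.2.99: descend 0010001000000 ; hops seen [H4,H7,H2] ; pick H2
  Q 196.208.0.3: descend 11000100110100000 ; hops seen [H4,H7] ; pick H7
  + 34.0.0.0/13 (H0) depth=13
  + 196.208.0.0/16 (H1) depth=16

== LOOKUPS ==
["H5","H4","H7","H2","H2","H7","H2","H2","H7"]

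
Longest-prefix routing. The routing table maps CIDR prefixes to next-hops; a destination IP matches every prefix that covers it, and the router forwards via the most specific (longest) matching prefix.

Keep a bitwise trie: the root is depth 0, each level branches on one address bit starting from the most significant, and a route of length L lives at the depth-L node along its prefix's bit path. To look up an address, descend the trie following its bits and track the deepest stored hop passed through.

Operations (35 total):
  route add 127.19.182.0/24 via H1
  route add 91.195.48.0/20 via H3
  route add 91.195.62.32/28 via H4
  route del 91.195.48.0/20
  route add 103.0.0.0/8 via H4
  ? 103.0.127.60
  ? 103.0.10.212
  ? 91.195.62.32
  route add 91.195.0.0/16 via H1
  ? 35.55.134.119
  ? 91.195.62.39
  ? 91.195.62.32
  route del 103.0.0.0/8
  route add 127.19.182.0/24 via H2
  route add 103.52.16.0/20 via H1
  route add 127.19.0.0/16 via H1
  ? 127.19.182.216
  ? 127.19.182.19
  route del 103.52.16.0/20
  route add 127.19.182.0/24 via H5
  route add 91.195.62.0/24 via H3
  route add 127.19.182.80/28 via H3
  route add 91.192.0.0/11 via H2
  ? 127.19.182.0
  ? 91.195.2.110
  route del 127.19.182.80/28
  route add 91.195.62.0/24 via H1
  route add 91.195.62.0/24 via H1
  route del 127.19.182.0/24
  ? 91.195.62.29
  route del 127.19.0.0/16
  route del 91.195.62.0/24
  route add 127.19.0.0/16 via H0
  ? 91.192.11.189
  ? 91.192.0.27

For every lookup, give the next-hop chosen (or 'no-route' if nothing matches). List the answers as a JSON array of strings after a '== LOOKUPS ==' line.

Apply in order:
  + 127.19.182.0/24 (H1) depth=24
  + 91.195.48.0/20 (H3) depth=20
  + 91.195.62.32/28 (H4) depth=28
  del 91.195.48.0/20 (clear depth 20)
  + 103.0.0.0/8 (H4) depth=8
  Q 103.0.127.60: descend 01100111 ; hops seen [H4] ; pick H4
  Q 103.0.10.212: descend 01100111 ; hops seen [H4] ; pick H4
  Q 91.195.62.32: descend 0101101111000011001111100010 ; hops seen [H4] ; pick H4
  + 91.195.0.0/16 (H1) depth=16
  Q 35.55.134.119: descend 0 ; hops seen [∅] ; pick no-route
  Q 91.195.62.39: descend 0101101111000011001111100010 ; hops seen [H1,H4] ; pick H4
  Q 91.195.62.32: descend 0101101111000011001111100010 ; hops seen [H1,H4] ; pick H4
  del 103.0.0.0/8 (clear depth 8)
  + 127.19.182.0/24 (H2) depth=24
  + 103.52.16.0/20 (H1) depth=20
  + 127.19.0.0/16 (H1) depth=16
  Q 127.19.182.216: descend 011111110001001110110110 ; hops seen [H1,H2] ; pick H2
  Q 127.19.182.19: descend 011111110001001110110110 ; hops seen [H1,H2] ; pick H2
  del 103.52.16.0/20 (clear depth 20)
  + 127.19.182.0/24 (H5) depth=24
  + 91.195.62.0/24 (H3) depth=24
  + 127.19.182.80/28 (H3) depth=28
  + 91.192.0.0/11 (H2) depth=11
  Q 127.19.182.0: descend 0111111100010011101101100 ; hops seen [H1,H5] ; pick H5
  Q 91.195.2.110: descend 010110111100001100 ; hops seen [H2,H1] ; pick H1
  del 127.19.182.80/28 (clear depth 28)
  + 91.195.62.0/24 (H1) depth=24
  + 91.195.62.0/24 (H1) depth=24
  del 127.19.182.0/24 (clear depth 24)
  Q 91.195.62.29: descend 01011011110000110011111000 ; hops seen [H2,H1,H1] ; pick H1
  del 127.19.0.0/16 (clear depth 16)
  del 91.195.62.0/24 (clear depth 24)
  + 127.19.0.0/16 (H0) depth=16
  Q 91.192.11.189: descend 01011011110000 ; hops seen [H2] ; pick H2
  Q 91.192.0.27: descend 01011011110000 ; hops seen [H2] ; pick H2

== LOOKUPS ==
["H4","H4","H4","no-route","H4","H4","H2","H2","H5","H1","H1","H2","H2"]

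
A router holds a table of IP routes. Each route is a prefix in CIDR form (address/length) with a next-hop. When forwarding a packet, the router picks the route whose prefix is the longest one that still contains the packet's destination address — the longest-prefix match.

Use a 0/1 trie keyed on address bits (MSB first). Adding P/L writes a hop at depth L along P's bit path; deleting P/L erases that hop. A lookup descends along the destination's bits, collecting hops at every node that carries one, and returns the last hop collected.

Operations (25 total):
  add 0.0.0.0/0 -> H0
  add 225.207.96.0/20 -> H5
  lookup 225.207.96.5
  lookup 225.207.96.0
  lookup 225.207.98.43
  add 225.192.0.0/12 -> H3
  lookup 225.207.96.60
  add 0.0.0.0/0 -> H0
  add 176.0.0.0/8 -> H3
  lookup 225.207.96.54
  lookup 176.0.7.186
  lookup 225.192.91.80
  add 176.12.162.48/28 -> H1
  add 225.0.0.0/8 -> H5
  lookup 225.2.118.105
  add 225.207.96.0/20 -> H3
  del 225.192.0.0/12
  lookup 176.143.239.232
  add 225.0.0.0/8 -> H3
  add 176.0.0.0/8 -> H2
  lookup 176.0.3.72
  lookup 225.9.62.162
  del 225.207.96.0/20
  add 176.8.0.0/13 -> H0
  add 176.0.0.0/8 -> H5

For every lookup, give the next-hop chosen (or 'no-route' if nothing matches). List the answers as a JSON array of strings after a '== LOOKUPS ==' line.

Process each operation:
  add 0.0.0.0/0 -> H0 at depth 0
  add 225.207.96.0/20 -> H5 at depth 20
  ? 225.207.96.5  path d0:H0→d1:-→d2:-→d3:-→d4:-→d5:-→d6:-→d7:-→d8:-→d9:-→d10:-→d11:-→d12:-→d13:-→d14:-→d15:-→d16:-→d17:-→d18:-→d19:-→d20:H5  best=H5
  ? 225.207.96.0  path d0:H0→d1:-→d2:-→d3:-→d4:-→d5:-→d6:-→d7:-→d8:-→d9:-→d10:-→d11:-→d12:-→d13:-→d14:-→d15:-→d16:-→d17:-→d18:-→d19:-→d20:H5  best=H5
  ? 225.207.98.43  path d0:H0→d1:-→d2:-→d3:-→d4:-→d5:-→d6:-→d7:-→d8:-→d9:-→d10:-→d11:-→d12:-→d13:-→d14:-→d15:-→d16:-→d17:-→d18:-→d19:-→d20:H5  best=H5
  add 225.192.0.0/12 -> H3 at depth 12
  ? 225.207.96.60  path d0:H0→d1:-→d2:-→d3:-→d4:-→d5:-→d6:-→d7:-→d8:-→d9:-→d10:-→d11:-→d12:H3→d13:-→d14:-→d15:-→d16:-→d17:-→d18:-→d19:-→d20:H5  best=H5
  add 0.0.0.0/0 -> H0 at depth 0
  add 176.0.0.0/8 -> H3 at depth 8
  ? 225.207.96.54  path d0:H0→d1:-→d2:-→d3:-→d4:-→d5:-→d6:-→d7:-→d8:-→d9:-→d10:-→d11:-→d12:H3→d13:-→d14:-→d15:-→d16:-→d17:-→d18:-→d19:-→d20:H5  best=H5
  ? 176.0.7.186  path d0:H0→d1:-→d2:-→d3:-→d4:-→d5:-→d6:-→d7:-→d8:H3  best=H3
  ? 225.192.91.80  path d0:H0→d1:-→d2:-→d3:-→d4:-→d5:-→d6:-→d7:-→d8:-→d9:-→d10:-→d11:-→d12:H3  best=H3
  add 176.12.162.48/28 -> H1 at depth 28
  add 225.0.0.0/8 -> H5 at depth 8
  ? 225.2.118.105  path d0:H0→d1:-→d2:-→d3:-→d4:-→d5:-→d6:-→d7:-→d8:H5  best=H5
  add 225.207.96.0/20 -> H3 at depth 20
  del 225.192.0.0/12 (clear depth 12)
  ? 176.143.239.232  path d0:H0→d1:-→d2:-→d3:-→d4:-→d5:-→d6:-→d7:-→d8:H3  best=H3
  add 225.0.0.0/8 -> H3 at depth 8
  add 176.0.0.0/8 -> H2 at depth 8
  ? 176.0.3.72  path d0:H0→d1:-→d2:-→d3:-→d4:-→d5:-→d6:-→d7:-→d8:H2→d9:-→d10:-→d11:-→d12:-  best=H2
  ? 225.9.62.162  path d0:H0→d1:-→d2:-→d3:-→d4:-→d5:-→d6:-→d7:-→d8:H3  best=H3
  del 225.207.96.0/20 (clear depth 20)
  add 176.8.0.0/13 -> H0 at depth 13
  add 176.0.0.0/8 -> H5 at depth 8

== LOOKUPS ==
["H5","H5","H5","H5","H5","H3","H3","H5","H3","H2","H3"]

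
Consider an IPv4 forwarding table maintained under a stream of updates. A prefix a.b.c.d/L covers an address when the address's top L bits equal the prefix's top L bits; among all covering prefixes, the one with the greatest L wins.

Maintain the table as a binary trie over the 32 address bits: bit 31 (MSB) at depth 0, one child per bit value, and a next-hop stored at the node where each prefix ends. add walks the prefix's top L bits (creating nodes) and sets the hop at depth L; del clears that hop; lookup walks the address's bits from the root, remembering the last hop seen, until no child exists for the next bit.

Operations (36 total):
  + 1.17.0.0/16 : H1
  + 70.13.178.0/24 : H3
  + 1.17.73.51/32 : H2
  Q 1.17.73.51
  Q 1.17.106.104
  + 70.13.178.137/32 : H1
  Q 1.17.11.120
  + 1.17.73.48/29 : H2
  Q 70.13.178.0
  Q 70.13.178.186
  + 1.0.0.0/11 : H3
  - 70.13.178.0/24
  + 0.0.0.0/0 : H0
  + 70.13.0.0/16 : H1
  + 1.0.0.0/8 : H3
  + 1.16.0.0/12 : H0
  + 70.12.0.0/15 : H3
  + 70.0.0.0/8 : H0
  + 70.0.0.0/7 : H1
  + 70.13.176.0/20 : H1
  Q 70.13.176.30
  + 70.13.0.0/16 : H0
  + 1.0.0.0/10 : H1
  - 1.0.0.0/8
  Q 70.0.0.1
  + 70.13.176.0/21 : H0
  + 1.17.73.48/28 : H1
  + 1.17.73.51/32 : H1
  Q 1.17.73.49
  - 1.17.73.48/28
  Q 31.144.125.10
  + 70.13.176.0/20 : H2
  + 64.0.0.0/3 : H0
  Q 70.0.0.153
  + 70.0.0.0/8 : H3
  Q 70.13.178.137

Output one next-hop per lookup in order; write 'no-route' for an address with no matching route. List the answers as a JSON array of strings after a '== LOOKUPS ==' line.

Process each operation:
  add 1.17.0.0/16 -> H1 at depth 16
  add 70.13.178.0/24 -> H3 at depth 24
  add 1.17.73.51/32 -> H2 at depth 32
  lookup 1.17.73.51: bits 00000001000100010100100100110011 walk d0:-→d1:-→d2:-→d3:-→d4:-→d5:-→d6:-→d7:-→d8:-→d9:-→d10:-→d11:-→d12:-→d13:-→d14:-→d15:-→d16:H1→d17:-→d18:-→d19:-→d20:-→d21:-→d22:-→d23:-→d24:-→d25:-→d26:-→d27:-→d28:-→d29:-→d30:-→d31:-→d32:H2 -> H2
  lookup 1.17.106.104: bits 000000010001000101 walk d0:-→d1:-→d2:-→d3:-→d4:-→d5:-→d6:-→d7:-→d8:-→d9:-→d10:-→d11:-→d12:-→d13:-→d14:-→d15:-→d16:H1→d17:-→d18:- -> H1
  add 70.13.178.137/32 -> H1 at depth 32
  lookup 1.17.11.120: bits 00000001000100010 walk d0:-→d1:-→d2:-→d3:-→d4:-→d5:-→d6:-→d7:-→d8:-→d9:-→d10:-→d11:-→d12:-→d13:-→d14:-→d15:-→d16:H1→d17:- -> H1
  add 1.17.73.48/29 -> H2 at depth 29
  lookup 70.13.178.0: bits 010001100000110110110010 walk d0:-→d1:-→d2:-→d3:-→d4:-→d5:-→d6:-→d7:-→d8:-→d9:-→d10:-→d11:-→d12:-→d13:-→d14:-→d15:-→d16:-→d17:-→d18:-→d19:-→d20:-→d21:-→d22:-→d23:-→d24:H3 -> H3
  lookup 70.13.178.186: bits 01000110000011011011001010 walk d0:-→d1:-→d2:-→d3:-→d4:-→d5:-→d6:-→d7:-→d8:-→d9:-→d10:-→d11:-→d12:-→d13:-→d14:-→d15:-→d16:-→d17:-→d18:-→d19:-→d20:-→d21:-→d22:-→d23:-→d24:H3→d25:-→d26:- -> H3
  add 1.0.0.0/11 -> H3 at depth 11
  del 70.13.178.0/24 (clear depth 24)
  add 0.0.0.0/0 -> H0 at depth 0
  add 70.13.0.0/16 -> H1 at depth 16
  add 1.0.0.0/8 -> H3 at depth 8
  add 1.16.0.0/12 -> H0 at depth 12
  add 70.12.0.0/15 -> H3 at depth 15
  add 70.0.0.0/8 -> H0 at depth 8
  add 70.0.0.0/7 -> H1 at depth 7
  add 70.13.176.0/20 -> H1 at depth 20
  lookup 70.13.176.30: bits 0100011000001101101100 walk d0:H0→d1:-→d2:-→d3:-→d4:-→d5:-→d6:-→d7:H1→d8:H0→d9:-→d10:-→d11:-→d12:-→d13:-→d14:-→d15:H3→d16:H1→d17:-→d18:-→d19:-→d20:H1→d21:-→d22:- -> H1
  add 70.13.0.0/16 -> H0 at depth 16
  add 1.0.0.0/10 -> H1 at depth 10
  del 1.0.0.0/8 (clear depth 8)
  lookup 70.0.0.1: bits 010001100000 walk d0:H0→d1:-→d2:-→d3:-→d4:-→d5:-→d6:-→d7:H1→d8:H0→d9:-→d10:-→d11:-→d12:- -> H0
  add 70.13.176.0/21 -> H0 at depth 21
  add 1.17.73.48/28 -> H1 at depth 28
  add 1.17.73.51/32 -> H1 at depth 32
  lookup 1.17.73.49: bits 000000010001000101001001001100 walk d0:H0→d1:-→d2:-→d3:-→d4:-→d5:-→d6:-→d7:-→d8:-→d9:-→d10:H1→d11:H3→d12:H0→d13:-→d14:-→d15:-→d16:H1→d17:-→d18:-→d19:-→d20:-→d21:-→d22:-→d23:-→d24:-→d25:-→d26:-→d27:-→d28:H1→d29:H2→d30:- -> H2
  del 1.17.73.48/28 (clear depth 28)
  lookup 31.144.125.10: bits 000 walk d0:H0→d1:-→d2:-→d3:- -> H0
  add 70.13.176.0/20 -> H2 at depth 20
  add 64.0.0.0/3 -> H0 at depth 3
  lookup 70.0.0.153: bits 010001100000 walk d0:H0→d1:-→d2:-→d3:H0→d4:-→d5:-→d6:-→d7:H1→d8:H0→d9:-→d10:-→d11:-→d12:- -> H0
  add 70.0.0.0/8 -> H3 at depth 8
  lookup 70.13.178.137: bits 01000110000011011011001010001001 walk d0:H0→d1:-→d2:-→d3:H0→d4:-→d5:-→d6:-→d7:H1→d8:H3→d9:-→d10:-→d11:-→d12:-→d13:-→d14:-→d15:H3→d16:H0→d17:-→d18:-→d19:-→d20:H2→d21:H0→d22:-→d23:-→d24:-→d25:-→d26:-→d27:-→d28:-→d29:-→d30:-→d31:-→d32:H1 -> H1

== LOOKUPS ==
["H2","H1","H1","H3","H3","H1","H0","H2","H0","H0","H1"]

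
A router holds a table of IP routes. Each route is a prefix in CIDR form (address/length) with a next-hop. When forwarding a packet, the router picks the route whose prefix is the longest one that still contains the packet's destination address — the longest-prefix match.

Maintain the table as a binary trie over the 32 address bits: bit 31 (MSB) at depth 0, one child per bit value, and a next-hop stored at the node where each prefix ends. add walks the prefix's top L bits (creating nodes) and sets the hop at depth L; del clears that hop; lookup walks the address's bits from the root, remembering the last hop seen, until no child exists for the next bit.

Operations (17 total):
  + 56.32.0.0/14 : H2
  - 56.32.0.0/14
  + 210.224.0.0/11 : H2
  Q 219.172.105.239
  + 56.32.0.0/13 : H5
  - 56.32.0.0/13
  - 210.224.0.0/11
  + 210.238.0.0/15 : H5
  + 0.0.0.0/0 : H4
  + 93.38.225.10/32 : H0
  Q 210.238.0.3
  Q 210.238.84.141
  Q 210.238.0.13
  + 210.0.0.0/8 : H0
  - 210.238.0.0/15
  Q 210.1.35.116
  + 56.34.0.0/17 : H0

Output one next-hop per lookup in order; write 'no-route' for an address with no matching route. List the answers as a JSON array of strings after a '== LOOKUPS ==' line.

Process each operation:
  + 56.32.0.0/14 (H2) depth=14
  - 56.32.0.0/14 clear@14
  + 210.224.0.0/11 (H2) depth=11
  Q 219.172.105.239: descend 1101 ; hops seen [∅] ; pick no-route
  + 56.32.0.0/13 (H5) depth=13
  - 56.32.0.0/13 clear@13
  - 210.224.0.0/11 clear@11
  + 210.238.0.0/15 (H5) depth=15
  + 0.0.0.0/0 (H4) depth=0
  + 93.38.225.10/32 (H0) depth=32
  Q 210.238.0.3: descend 110100101110111 ; hops seen [H4,H5] ; pick H5
  Q 210.238.84.141: descend 110100101110111 ; hops seen [H4,H5] ; pick H5
  Q 210.238.0.13: descend 110100101110111 ; hops seen [H4,H5] ; pick H5
  + 210.0.0.0/8 (H0) depth=8
  - 210.238.0.0/15 clear@15
  Q 210.1.35.116: descend 11010010 ; hops seen [H4,H0] ; pick H0
  + 56.34.0.0/17 (H0) depth=17

== LOOKUPS ==
["no-route","H5","H5","H5","H0"]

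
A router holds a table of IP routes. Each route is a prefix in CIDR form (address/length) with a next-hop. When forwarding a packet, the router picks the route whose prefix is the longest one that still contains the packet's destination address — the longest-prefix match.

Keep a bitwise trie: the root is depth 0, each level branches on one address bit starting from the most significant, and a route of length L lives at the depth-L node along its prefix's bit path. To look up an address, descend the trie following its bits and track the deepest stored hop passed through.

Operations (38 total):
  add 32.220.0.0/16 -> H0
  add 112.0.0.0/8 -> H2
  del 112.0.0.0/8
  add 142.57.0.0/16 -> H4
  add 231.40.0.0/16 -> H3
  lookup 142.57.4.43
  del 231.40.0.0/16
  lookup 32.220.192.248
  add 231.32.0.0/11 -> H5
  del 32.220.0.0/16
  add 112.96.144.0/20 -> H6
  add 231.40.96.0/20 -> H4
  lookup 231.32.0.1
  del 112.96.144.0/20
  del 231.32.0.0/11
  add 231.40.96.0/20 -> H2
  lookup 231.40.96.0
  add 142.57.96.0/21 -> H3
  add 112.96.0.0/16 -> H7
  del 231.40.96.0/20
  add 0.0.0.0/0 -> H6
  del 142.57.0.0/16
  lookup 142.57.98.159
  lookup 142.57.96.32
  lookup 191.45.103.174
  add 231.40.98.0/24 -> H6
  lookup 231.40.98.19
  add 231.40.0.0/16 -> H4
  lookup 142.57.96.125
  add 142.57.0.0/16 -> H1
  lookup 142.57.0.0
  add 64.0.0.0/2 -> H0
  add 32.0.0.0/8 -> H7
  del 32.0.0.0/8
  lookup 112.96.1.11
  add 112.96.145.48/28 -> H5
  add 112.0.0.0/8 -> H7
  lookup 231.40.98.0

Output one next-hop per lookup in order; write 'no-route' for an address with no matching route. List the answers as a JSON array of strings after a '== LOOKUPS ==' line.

Trace:
  + 32.220.0.0/16 (H0) depth=16
  + 112.0.0.0/8 (H2) depth=8
  del 112.0.0.0/8 (clear depth 8)
  + 142.57.0.0/16 (H4) depth=16
  + 231.40.0.0/16 (H3) depth=16
  ? 142.57.4.43  path d0:-→d1:-→d2:-→d3:-→d4:-→d5:-→d6:-→d7:-→d8:-→d9:-→d10:-→d11:-→d12:-→d13:-→d14:-→d15:-→d16:H4  best=H4
  del 231.40.0.0/16 (clear depth 16)
  ? 32.220.192.248  path d0:-→d1:-→d2:-→d3:-→d4:-→d5:-→d6:-→d7:-→d8:-→d9:-→d10:-→d11:-→d12:-→d13:-→d14:-→d15:-→d16:H0  best=H0
  + 231.32.0.0/11 (H5) depth=11
  del 32.220.0.0/16 (clear depth 16)
  + 112.96.144.0/20 (H6) depth=20
  + 231.40.96.0/20 (H4) depth=20
  ? 231.32.0.1  path d0:-→d1:-→d2:-→d3:-→d4:-→d5:-→d6:-→d7:-→d8:-→d9:-→d10:-→d11:H5→d12:-  best=H5
  del 112.96.144.0/20 (clear depth 20)
  del 231.32.0.0/11 (clear depth 11)
  + 231.40.96.0/20 (H2) depth=20
  ? 231.40.96.0  path d0:-→d1:-→d2:-→d3:-→d4:-→d5:-→d6:-→d7:-→d8:-→d9:-→d10:-→d11:-→d12:-→d13:-→d14:-→d15:-→d16:-→d17:-→d18:-→d19:-→d20:H2  best=H2
  + 142.57.96.0/21 (H3) depth=21
  + 112.96.0.0/16 (H7) depth=16
  del 231.40.96.0/20 (clear depth 20)
  + 0.0.0.0/0 (H6) depth=0
  del 142.57.0.0/16 (clear depth 16)
  ? 142.57.98.159  path d0:H6→d1:-→d2:-→d3:-→d4:-→d5:-→d6:-→d7:-→d8:-→d9:-→d10:-→d11:-→d12:-→d13:-→d14:-→d15:-→d16:-→d17:-→d18:-→d19:-→d20:-→d21:H3  best=H3
  ? 142.57.96.32  path d0:H6→d1:-→d2:-→d3:-→d4:-→d5:-→d6:-→d7:-→d8:-→d9:-→d10:-→d11:-→d12:-→d13:-→d14:-→d15:-→d16:-→d17:-→d18:-→d19:-→d20:-→d21:H3  best=H3
  ? 191.45.103.174  path d0:H6→d1:-→d2:-  best=H6
  + 231.40.98.0/24 (H6) depth=24
  ? 231.40.98.19  path d0:H6→d1:-→d2:-→d3:-→d4:-→d5:-→d6:-→d7:-→d8:-→d9:-→d10:-→d11:-→d12:-→d13:-→d14:-→d15:-→d16:-→d17:-→d18:-→d19:-→d20:-→d21:-→d22:-→d23:-→d24:H6  best=H6
  + 231.40.0.0/16 (H4) depth=16
  ? 142.57.96.125  path d0:H6→d1:-→d2:-→d3:-→d4:-→d5:-→d6:-→d7:-→d8:-→d9:-→d10:-→d11:-→d12:-→d13:-→d14:-→d15:-→d16:-→d17:-→d18:-→d19:-→d20:-→d21:H3  best=H3
  + 142.57.0.0/16 (H1) depth=16
  ? 142.57.0.0  path d0:H6→d1:-→d2:-→d3:-→d4:-→d5:-→d6:-→d7:-→d8:-→d9:-→d10:-→d11:-→d12:-→d13:-→d14:-→d15:-→d16:H1→d17:-  best=H1
  + 64.0.0.0/2 (H0) depth=2
  + 32.0.0.0/8 (H7) depth=8
  del 32.0.0.0/8 (clear depth 8)
  ? 112.96.1.11  path d0:H6→d1:-→d2:H0→d3:-→d4:-→d5:-→d6:-→d7:-→d8:-→d9:-→d10:-→d11:-→d12:-→d13:-→d14:-→d15:-→d16:H7  best=H7
  + 112.96.145.48/28 (H5) depth=28
  + 112.0.0.0/8 (H7) depth=8
  ? 231.40.98.0  path d0:H6→d1:-→d2:-→d3:-→d4:-→d5:-→d6:-→d7:-→d8:-→d9:-→d10:-→d11:-→d12:-→d13:-→d14:-→d15:-→d16:H4→d17:-→d18:-→d19:-→d20:-→d21:-→d22:-→d23:-→d24:H6  best=H6

== LOOKUPS ==
["H4","H0","H5","H2","H3","H3","H6","H6","H3","H1","H7","H6"]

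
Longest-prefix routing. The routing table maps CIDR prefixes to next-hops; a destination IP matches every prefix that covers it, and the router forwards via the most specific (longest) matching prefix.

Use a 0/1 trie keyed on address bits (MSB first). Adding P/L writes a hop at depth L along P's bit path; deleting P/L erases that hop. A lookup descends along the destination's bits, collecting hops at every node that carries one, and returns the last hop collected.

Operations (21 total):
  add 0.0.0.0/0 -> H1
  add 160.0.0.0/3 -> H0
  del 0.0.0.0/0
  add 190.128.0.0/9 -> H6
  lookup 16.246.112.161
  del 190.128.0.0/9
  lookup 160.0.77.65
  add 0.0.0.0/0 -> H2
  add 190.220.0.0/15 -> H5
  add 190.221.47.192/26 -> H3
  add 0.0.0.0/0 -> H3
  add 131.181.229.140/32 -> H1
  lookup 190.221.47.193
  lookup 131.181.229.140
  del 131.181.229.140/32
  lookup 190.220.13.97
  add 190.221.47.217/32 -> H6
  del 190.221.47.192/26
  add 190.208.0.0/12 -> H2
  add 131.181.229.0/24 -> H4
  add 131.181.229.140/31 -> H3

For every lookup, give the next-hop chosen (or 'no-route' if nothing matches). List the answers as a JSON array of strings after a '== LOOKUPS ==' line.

Process each operation:
  add 0.0.0.0/0 -> H1 at depth 0
  add 160.0.0.0/3 -> H0 at depth 3
  del 0.0.0.0/0 (clear depth 0)
  add 190.128.0.0/9 -> H6 at depth 9
  Q 16.246.112.161: descend ε ; hops seen [∅] ; pick no-route
  del 190.128.0.0/9 (clear depth 9)
  Q 160.0.77.65: descend 101 ; hops seen [H0] ; pick H0
  add 0.0.0.0/0 -> H2 at depth 0
  add 190.220.0.0/15 -> H5 at depth 15
  add 190.221.47.192/26 -> H3 at depth 26
  add 0.0.0.0/0 -> H3 at depth 0
  add 131.181.229.140/32 -> H1 at depth 32
  Q 190.221.47.193: descend 10111110110111010010111111 ; hops seen [H3,H0,H5,H3] ; pick H3
  Q 131.181.229.140: descend 10000011101101011110010110001100 ; hops seen [H3,H1] ; pick H1
  del 131.181.229.140/32 (clear depth 32)
  Q 190.220.13.97: descend 101111101101110 ; hops seen [H3,H0,H5] ; pick H5
  add 190.221.47.217/32 -> H6 at depth 32
  del 190.221.47.192/26 (clear depth 26)
  add 190.208.0.0/12 -> H2 at depth 12
  add 131.181.229.0/24 -> H4 at depth 24
  add 131.181.229.140/31 -> H3 at depth 31

== LOOKUPS ==
["no-route","H0","H3","H1","H5"]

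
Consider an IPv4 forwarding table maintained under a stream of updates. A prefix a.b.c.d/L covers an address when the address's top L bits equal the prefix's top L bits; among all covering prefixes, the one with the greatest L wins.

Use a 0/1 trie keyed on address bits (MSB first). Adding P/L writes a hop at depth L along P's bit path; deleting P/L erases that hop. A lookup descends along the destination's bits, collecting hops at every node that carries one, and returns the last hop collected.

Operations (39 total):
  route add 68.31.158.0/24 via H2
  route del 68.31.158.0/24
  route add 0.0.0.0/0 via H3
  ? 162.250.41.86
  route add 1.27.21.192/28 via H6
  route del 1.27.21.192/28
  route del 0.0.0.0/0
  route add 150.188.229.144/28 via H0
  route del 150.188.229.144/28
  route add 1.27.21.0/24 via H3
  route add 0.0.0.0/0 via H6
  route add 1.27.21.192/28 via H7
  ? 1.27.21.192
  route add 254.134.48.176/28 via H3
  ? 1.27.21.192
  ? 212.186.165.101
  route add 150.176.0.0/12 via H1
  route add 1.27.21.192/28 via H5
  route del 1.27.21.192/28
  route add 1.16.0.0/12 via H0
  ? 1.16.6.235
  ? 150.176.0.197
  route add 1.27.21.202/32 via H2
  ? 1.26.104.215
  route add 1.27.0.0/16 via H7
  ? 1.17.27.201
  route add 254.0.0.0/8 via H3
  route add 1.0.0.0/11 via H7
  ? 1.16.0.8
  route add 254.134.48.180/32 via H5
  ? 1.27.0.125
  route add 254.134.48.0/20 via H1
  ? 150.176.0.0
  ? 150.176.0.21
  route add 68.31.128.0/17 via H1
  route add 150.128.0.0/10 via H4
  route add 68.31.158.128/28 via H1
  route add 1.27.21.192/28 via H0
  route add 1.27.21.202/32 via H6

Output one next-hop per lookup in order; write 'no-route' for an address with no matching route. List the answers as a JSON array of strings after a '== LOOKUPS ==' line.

Process each operation:
  + 68.31.158.0/24 (H2) depth=24
  - 68.31.158.0/24 clear@24
  + 0.0.0.0/0 (H3) depth=0
  ? 162.250.41.86  path d0:H3  best=H3
  + 1.27.21.192/28 (H6) depth=28
  - 1.27.21.192/28 clear@28
  - 0.0.0.0/0 clear@0
  + 150.188.229.144/28 (H0) depth=28
  - 150.188.229.144/28 clear@28
  + 1.27.21.0/24 (H3) depth=24
  + 0.0.0.0/0 (H6) depth=0
  + 1.27.21.192/28 (H7) depth=28
  ? 1.27.21.192  path d0:H6→d1:-→d2:-→d3:-→d4:-→d5:-→d6:-→d7:-→d8:-→d9:-→d10:-→d11:-→d12:-→d13:-→d14:-→d15:-→d16:-→d17:-→d18:-→d19:-→d20:-→d21:-→d22:-→d23:-→d24:H3→d25:-→d26:-→d27:-→d28:H7  best=H7
  + 254.134.48.176/28 (H3) depth=28
  ? 1.27.21.192  path d0:H6→d1:-→d2:-→d3:-→d4:-→d5:-→d6:-→d7:-→d8:-→d9:-→d10:-→d11:-→d12:-→d13:-→d14:-→d15:-→d16:-→d17:-→d18:-→d19:-→d20:-→d21:-→d22:-→d23:-→d24:H3→d25:-→d26:-→d27:-→d28:H7  best=H7
  ? 212.186.165.101  path d0:H6→d1:-→d2:-  best=H6
  + 150.176.0.0/12 (H1) depth=12
  + 1.27.21.192/28 (H5) depth=28
  - 1.27.21.192/28 clear@28
  + 1.16.0.0/12 (H0) depth=12
  ? 1.16.6.235  path d0:H6→d1:-→d2:-→d3:-→d4:-→d5:-→d6:-→d7:-→d8:-→d9:-→d10:-→d11:-→d12:H0  best=H0
  ? 150.176.0.197  path d0:H6→d1:-→d2:-→d3:-→d4:-→d5:-→d6:-→d7:-→d8:-→d9:-→d10:-→d11:-→d12:H1  best=H1
  + 1.27.21.202/32 (H2) depth=32
  ? 1.26.104.215  path d0:H6→d1:-→d2:-→d3:-→d4:-→d5:-→d6:-→d7:-→d8:-→d9:-→d10:-→d11:-→d12:H0→d13:-→d14:-→d15:-  best=H0
  + 1.27.0.0/16 (H7) depth=16
  ? 1.17.27.201  path d0:H6→d1:-→d2:-→d3:-→d4:-→d5:-→d6:-→d7:-→d8:-→d9:-→d10:-→d11:-→d12:H0  best=H0
  + 254.0.0.0/8 (H3) depth=8
  + 1.0.0.0/11 (H7) depth=11
  ? 1.16.0.8  path d0:H6→d1:-→d2:-→d3:-→d4:-→d5:-→d6:-→d7:-→d8:-→d9:-→d10:-→d11:H7→d12:H0  best=H0
  + 254.134.48.180/32 (H5) depth=32
  ? 1.27.0.125  path d0:H6→d1:-→d2:-→d3:-→d4:-→d5:-→d6:-→d7:-→d8:-→d9:-→d10:-→d11:H7→d12:H0→d13:-→d14:-→d15:-→d16:H7→d17:-→d18:-→d19:-  best=H7
  + 254.134.48.0/20 (H1) depth=20
  ? 150.176.0.0  path d0:H6→d1:-→d2:-→d3:-→d4:-→d5:-→d6:-→d7:-→d8:-→d9:-→d10:-→d11:-→d12:H1  best=H1
  ? 150.176.0.21  path d0:H6→d1:-→d2:-→d3:-→d4:-→d5:-→d6:-→d7:-→d8:-→d9:-→d10:-→d11:-→d12:H1  best=H1
  + 68.31.128.0/17 (H1) depth=17
  + 150.128.0.0/10 (H4) depth=10
  + 68.31.158.128/28 (H1) depth=28
  + 1.27.21.192/28 (H0) depth=28
  + 1.27.21.202/32 (H6) depth=32

== LOOKUPS ==
["H3","H7","H7","H6","H0","H1","H0","H0","H0","H7","H1","H1"]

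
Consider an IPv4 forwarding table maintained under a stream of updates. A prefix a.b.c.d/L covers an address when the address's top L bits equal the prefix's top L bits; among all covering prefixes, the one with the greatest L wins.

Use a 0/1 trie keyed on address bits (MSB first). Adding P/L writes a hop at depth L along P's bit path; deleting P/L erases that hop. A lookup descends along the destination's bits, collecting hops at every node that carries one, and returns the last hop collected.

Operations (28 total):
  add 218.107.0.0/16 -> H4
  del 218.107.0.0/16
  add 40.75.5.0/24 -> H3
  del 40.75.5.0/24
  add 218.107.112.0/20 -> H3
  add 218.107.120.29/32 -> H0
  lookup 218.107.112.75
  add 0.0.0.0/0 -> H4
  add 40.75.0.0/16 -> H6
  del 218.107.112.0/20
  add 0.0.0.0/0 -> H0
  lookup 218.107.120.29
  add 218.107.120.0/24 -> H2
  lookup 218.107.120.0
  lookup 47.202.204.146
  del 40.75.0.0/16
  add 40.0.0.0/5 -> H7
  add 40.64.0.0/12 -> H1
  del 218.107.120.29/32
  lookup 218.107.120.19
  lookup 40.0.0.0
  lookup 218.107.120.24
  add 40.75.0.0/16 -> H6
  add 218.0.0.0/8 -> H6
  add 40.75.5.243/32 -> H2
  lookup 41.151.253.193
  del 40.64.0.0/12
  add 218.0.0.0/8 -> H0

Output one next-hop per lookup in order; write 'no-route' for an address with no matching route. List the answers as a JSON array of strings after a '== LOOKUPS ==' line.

Trace:
  add 218.107.0.0/16 -> H4 at depth 16
  - 218.107.0.0/16 clear@16
  add 40.75.5.0/24 -> H3 at depth 24
  - 40.75.5.0/24 clear@24
  add 218.107.112.0/20 -> H3 at depth 20
  add 218.107.120.29/32 -> H0 at depth 32
  Q 218.107.112.75: descend 11011010011010110111 ; hops seen [H3] ; pick H3
  add 0.0.0.0/0 -> H4 at depth 0
  add 40.75.0.0/16 -> H6 at depth 16
  - 218.107.112.0/20 clear@20
  add 0.0.0.0/0 -> H0 at depth 0
  Q 218.107.120.29: descend 11011010011010110111100000011101 ; hops seen [H0,H0] ; pick H0
  add 218.107.120.0/24 -> H2 at depth 24
  Q 218.107.120.0: descend 110110100110101101111000000 ; hops seen [H0,H2] ; pick H2
  Q 47.202.204.146: descend 00101 ; hops seen [H0] ; pick H0
  - 40.75.0.0/16 clear@16
  add 40.0.0.0/5 -> H7 at depth 5
  add 40.64.0.0/12 -> H1 at depth 12
  - 218.107.120.29/32 clear@32
  Q 218.107.120.19: descend 1101101001101011011110000001 ; hops seen [H0,H2] ; pick H2
  Q 40.0.0.0: descend 001010000 ; hops seen [H0,H7] ; pick H7
  Q 218.107.120.24: descend 11011010011010110111100000011 ; hops seen [H0,H2] ; pick H2
  add 40.75.0.0/16 -> H6 at depth 16
  add 218.0.0.0/8 -> H6 at depth 8
  add 40.75.5.243/32 -> H2 at depth 32
  Q 41.151.253.193: descend 0010100 ; hops seen [H0,H7] ; pick H7
  - 40.64.0.0/12 clear@12
  add 218.0.0.0/8 -> H0 at depth 8

== LOOKUPS ==
["H3","H0","H2","H0","H2","H7","H2","H7"]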